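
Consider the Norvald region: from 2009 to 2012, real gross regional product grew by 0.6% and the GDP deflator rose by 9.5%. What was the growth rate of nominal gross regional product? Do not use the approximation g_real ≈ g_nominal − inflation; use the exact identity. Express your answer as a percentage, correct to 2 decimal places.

10.16%

(1 + g_nom) = (1 + g_real)(1 + π) = 1.0060 × 1.0950 = 1.10157.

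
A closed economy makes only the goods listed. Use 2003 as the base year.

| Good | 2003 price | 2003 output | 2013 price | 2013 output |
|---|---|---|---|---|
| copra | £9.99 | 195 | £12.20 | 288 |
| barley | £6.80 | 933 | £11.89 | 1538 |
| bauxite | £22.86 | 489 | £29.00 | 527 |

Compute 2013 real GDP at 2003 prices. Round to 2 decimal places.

£25382.74

Real GDP 2013 = Σ (p_2003 × q_2013) = 9.99·288 + 6.80·1538 + 22.86·527 = 25382.74.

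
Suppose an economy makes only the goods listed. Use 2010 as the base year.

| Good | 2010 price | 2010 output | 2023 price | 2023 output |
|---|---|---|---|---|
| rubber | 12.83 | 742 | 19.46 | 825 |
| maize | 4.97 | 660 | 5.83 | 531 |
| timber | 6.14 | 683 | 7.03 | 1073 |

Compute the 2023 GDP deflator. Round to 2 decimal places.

Nominal GDP 2023 = 19.46·825 + 5.83·531 + 7.03·1073 = 26693.42.
Real GDP 2023 (at 2010 prices) = 12.83·825 + 4.97·531 + 6.14·1073 = 19812.04.
Deflator = Nominal/Real × 100 = 26693.42/19812.04 × 100 = 134.733.

134.73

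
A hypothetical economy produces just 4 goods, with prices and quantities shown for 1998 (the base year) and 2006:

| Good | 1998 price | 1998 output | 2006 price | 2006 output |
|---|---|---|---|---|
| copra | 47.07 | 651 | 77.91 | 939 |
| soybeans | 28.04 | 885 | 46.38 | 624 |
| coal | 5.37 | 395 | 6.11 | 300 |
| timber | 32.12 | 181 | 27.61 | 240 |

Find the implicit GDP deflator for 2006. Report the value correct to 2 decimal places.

Nominal GDP 2006 = 77.91·939 + 46.38·624 + 6.11·300 + 27.61·240 = 110558.01.
Real GDP 2006 (at 1998 prices) = 47.07·939 + 28.04·624 + 5.37·300 + 32.12·240 = 71015.49.
Deflator = Nominal/Real × 100 = 110558.01/71015.49 × 100 = 155.682.

155.68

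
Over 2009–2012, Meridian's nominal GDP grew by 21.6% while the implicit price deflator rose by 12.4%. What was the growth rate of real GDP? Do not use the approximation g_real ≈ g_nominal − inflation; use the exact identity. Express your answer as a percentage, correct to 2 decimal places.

8.19%

(1 + g_nom) = (1 + g_real)(1 + π), so g_real = 1.2160 / 1.1240 − 1 = 0.08185.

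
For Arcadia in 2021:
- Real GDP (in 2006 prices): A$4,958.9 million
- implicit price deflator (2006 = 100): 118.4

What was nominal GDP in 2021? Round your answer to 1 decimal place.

A$5,871.3 million

Nominal GDP = Real × (implicit price deflator/100) = 4958.9 × 1.184 = 5871.34.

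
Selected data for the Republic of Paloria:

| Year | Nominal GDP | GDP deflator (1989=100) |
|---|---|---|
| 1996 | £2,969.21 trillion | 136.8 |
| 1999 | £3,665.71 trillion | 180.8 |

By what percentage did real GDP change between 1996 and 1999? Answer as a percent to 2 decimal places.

Real GDP 1996 = 2969.21 / 1.368 = 2170.48.
Real GDP 1999 = 3665.71 / 1.808 = 2027.49.
Real growth = 2027.49 / 2170.48 − 1 = -0.0659.

-6.59%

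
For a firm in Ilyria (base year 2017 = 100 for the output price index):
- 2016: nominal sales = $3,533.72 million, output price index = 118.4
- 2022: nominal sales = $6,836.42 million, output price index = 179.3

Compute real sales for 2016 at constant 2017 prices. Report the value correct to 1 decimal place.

Real sales = Nominal / (output price index/100) = 3533.72 / 1.184 = 2984.56.

$2,984.6 million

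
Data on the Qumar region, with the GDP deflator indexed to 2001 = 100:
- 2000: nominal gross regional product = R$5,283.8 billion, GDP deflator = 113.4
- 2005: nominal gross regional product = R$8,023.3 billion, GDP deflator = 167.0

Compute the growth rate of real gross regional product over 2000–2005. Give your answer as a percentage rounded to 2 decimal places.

3.11%

Real gross regional product 2000 = 5283.8 / 1.134 = 4659.44.
Real gross regional product 2005 = 8023.3 / 1.670 = 4804.37.
Real growth = 4804.37 / 4659.44 − 1 = 0.0311.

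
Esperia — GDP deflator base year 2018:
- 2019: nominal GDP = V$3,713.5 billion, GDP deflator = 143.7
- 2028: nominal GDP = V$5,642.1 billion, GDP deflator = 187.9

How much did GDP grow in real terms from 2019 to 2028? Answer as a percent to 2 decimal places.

16.19%

Real GDP 2019 = 3713.5 / 1.437 = 2584.20.
Real GDP 2028 = 5642.1 / 1.879 = 3002.71.
Real growth = 3002.71 / 2584.20 − 1 = 0.1619.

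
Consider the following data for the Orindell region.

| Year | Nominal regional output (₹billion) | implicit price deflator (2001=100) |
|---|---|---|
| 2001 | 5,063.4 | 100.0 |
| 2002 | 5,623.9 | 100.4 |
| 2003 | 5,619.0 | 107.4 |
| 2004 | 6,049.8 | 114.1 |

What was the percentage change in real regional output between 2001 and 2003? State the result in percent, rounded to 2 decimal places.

3.33%

Real regional output 2001 = 5063.4/1.000 = 5063.40.
Real regional output 2003 = 5619.0/1.074 = 5231.84.
Change = 5231.84/5063.40 − 1 = 0.0333.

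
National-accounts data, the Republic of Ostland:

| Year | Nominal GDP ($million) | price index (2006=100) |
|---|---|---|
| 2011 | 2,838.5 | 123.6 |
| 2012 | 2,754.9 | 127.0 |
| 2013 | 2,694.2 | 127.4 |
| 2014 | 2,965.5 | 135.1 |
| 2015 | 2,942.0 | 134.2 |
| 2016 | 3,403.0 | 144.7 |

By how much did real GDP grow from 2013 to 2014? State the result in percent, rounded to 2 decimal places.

3.80%

Real GDP 2013 = 2694.2/1.274 = 2114.76.
Real GDP 2014 = 2965.5/1.351 = 2195.04.
Change = 2195.04/2114.76 − 1 = 0.0380.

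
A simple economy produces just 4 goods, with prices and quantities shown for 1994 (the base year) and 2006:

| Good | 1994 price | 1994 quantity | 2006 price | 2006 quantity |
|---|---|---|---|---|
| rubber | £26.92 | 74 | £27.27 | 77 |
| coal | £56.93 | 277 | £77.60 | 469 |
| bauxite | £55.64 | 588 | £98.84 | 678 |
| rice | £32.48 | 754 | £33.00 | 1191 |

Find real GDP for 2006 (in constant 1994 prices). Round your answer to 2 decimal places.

£105180.61

Real GDP 2006 = Σ (p_1994 × q_2006) = 26.92·77 + 56.93·469 + 55.64·678 + 32.48·1191 = 105180.61.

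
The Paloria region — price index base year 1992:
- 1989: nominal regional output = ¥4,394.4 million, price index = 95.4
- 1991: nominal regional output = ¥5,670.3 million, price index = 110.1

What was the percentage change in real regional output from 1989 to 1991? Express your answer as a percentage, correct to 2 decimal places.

Deflate each year: 1989 → 4394.4/0.954 = 4606.29; 1991 → 5670.3/1.101 = 5150.14.
So real regional output changed by 5150.14/4606.29 − 1 = 0.1181, i.e. 11.81%.

11.81%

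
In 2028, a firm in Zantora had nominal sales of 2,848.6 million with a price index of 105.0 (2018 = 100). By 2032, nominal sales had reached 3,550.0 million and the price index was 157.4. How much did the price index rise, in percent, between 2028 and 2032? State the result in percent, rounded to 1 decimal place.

Price-level change = 157.4 / 105.0 − 1 = 0.4990.

49.9%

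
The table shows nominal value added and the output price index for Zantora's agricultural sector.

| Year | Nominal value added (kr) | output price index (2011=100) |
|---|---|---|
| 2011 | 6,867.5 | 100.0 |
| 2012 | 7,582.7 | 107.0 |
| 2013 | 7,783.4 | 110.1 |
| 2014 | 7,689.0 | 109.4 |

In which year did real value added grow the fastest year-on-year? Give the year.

2012

2012: real = 7582.7/1.070 = 7086.64; growth vs 2011 (6867.50) = 3.19%.
2013: real = 7783.4/1.101 = 7069.39; growth vs 2012 (7086.64) = -0.24%.
2014: real = 7689.0/1.094 = 7028.34; growth vs 2013 (7069.39) = -0.58%.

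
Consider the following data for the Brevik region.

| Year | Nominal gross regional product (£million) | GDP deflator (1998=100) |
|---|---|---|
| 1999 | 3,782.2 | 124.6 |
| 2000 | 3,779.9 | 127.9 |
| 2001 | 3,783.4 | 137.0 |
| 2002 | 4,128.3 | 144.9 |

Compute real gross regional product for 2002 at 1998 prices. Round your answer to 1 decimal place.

Real gross regional product 2002 = 4128.3 / 1.449 = 2849.07.

£2,849.1 million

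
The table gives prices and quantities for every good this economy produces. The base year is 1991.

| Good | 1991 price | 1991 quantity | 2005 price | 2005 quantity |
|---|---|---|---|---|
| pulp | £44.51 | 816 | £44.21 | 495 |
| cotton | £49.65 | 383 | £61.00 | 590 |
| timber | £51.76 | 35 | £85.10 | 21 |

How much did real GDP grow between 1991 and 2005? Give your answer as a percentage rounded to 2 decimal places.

Real GDP 1991 = Nominal GDP 1991 = 44.51·816 + 49.65·383 + 51.76·35 = 57147.71.
Real GDP 2005 (at 1991 prices) = 44.51·495 + 49.65·590 + 51.76·21 = 52412.91.
Real growth = 52412.91/57147.71 − 1 = -0.0829.

-8.29%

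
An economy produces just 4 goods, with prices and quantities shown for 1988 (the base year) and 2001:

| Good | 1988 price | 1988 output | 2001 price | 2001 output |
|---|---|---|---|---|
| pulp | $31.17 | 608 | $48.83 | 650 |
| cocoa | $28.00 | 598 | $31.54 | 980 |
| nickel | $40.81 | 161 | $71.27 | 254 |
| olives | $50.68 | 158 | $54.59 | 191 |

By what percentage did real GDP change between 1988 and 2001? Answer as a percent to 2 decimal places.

Real GDP 1988 = Nominal GDP 1988 = 31.17·608 + 28.00·598 + 40.81·161 + 50.68·158 = 50273.21.
Real GDP 2001 (at 1988 prices) = 31.17·650 + 28.00·980 + 40.81·254 + 50.68·191 = 67746.12.
Real growth = 67746.12/50273.21 − 1 = 0.3476.

34.76%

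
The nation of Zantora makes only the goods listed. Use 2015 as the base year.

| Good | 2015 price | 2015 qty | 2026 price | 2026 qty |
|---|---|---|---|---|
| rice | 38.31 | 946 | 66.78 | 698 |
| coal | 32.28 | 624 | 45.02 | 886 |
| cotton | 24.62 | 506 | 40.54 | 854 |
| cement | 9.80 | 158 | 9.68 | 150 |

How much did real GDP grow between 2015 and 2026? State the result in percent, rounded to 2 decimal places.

10.58%

Real GDP 2015 = Nominal GDP 2015 = 38.31·946 + 32.28·624 + 24.62·506 + 9.80·158 = 70390.10.
Real GDP 2026 (at 2015 prices) = 38.31·698 + 32.28·886 + 24.62·854 + 9.80·150 = 77835.94.
Real growth = 77835.94/70390.10 − 1 = 0.1058.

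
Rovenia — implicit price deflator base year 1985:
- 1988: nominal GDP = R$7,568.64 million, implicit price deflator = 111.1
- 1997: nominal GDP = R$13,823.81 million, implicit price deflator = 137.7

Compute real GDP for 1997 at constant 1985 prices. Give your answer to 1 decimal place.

R$10,039.1 million

Real GDP = Nominal / (implicit price deflator/100) = 13823.81 / 1.377 = 10039.08.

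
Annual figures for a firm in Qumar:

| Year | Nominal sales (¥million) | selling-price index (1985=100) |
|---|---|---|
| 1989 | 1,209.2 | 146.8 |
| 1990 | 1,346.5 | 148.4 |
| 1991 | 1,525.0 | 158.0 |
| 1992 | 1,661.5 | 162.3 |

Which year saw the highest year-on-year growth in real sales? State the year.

1990: real = 1346.5/1.484 = 907.35; growth vs 1989 (823.71) = 10.15%.
1991: real = 1525.0/1.580 = 965.19; growth vs 1990 (907.35) = 6.37%.
1992: real = 1661.5/1.623 = 1023.72; growth vs 1991 (965.19) = 6.06%.

1990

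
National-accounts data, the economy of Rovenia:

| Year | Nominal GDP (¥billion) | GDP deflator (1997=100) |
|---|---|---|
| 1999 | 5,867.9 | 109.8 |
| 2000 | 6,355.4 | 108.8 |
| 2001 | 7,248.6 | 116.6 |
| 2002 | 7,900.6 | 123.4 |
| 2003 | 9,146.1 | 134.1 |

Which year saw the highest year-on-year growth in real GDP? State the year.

2000: real = 6355.4/1.088 = 5841.36; growth vs 1999 (5344.17) = 9.30%.
2001: real = 7248.6/1.166 = 6216.64; growth vs 2000 (5841.36) = 6.42%.
2002: real = 7900.6/1.234 = 6402.43; growth vs 2001 (6216.64) = 2.99%.
2003: real = 9146.1/1.341 = 6820.36; growth vs 2002 (6402.43) = 6.53%.

2000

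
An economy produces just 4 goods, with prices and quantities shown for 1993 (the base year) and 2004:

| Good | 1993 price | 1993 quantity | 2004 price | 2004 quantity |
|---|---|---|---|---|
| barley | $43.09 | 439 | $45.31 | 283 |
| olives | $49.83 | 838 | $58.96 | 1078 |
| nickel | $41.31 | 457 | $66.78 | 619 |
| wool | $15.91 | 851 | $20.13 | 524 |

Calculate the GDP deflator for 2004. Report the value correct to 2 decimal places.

128.50

Nominal GDP 2004 = 45.31·283 + 58.96·1078 + 66.78·619 + 20.13·524 = 128266.55.
Real GDP 2004 (at 1993 prices) = 43.09·283 + 49.83·1078 + 41.31·619 + 15.91·524 = 99818.94.
Deflator = Nominal/Real × 100 = 128266.55/99818.94 × 100 = 128.499.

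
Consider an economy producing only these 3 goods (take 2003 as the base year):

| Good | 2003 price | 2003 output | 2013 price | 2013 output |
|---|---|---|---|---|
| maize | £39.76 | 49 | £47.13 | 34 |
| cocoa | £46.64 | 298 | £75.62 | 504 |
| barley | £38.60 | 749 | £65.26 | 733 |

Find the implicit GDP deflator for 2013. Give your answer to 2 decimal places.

Nominal GDP 2013 = 47.13·34 + 75.62·504 + 65.26·733 = 87550.48.
Real GDP 2013 (at 2003 prices) = 39.76·34 + 46.64·504 + 38.60·733 = 53152.20.
Deflator = Nominal/Real × 100 = 87550.48/53152.20 × 100 = 164.717.

164.72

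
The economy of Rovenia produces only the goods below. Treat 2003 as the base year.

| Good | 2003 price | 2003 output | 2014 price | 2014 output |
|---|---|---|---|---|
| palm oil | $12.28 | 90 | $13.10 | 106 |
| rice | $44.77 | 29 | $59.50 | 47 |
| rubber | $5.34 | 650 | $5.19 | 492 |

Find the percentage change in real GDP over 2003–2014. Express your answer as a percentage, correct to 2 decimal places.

2.70%

Real GDP 2003 = Nominal GDP 2003 = 12.28·90 + 44.77·29 + 5.34·650 = 5874.53.
Real GDP 2014 (at 2003 prices) = 12.28·106 + 44.77·47 + 5.34·492 = 6033.15.
Real growth = 6033.15/5874.53 − 1 = 0.0270.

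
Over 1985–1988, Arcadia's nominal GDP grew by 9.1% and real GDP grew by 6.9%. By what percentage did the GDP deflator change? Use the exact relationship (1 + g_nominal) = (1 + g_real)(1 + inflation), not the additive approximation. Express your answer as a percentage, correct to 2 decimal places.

2.06%

(1 + g_nom) = (1 + g_real)(1 + π), so π = 1.0910 / 1.0690 − 1 = 0.02058.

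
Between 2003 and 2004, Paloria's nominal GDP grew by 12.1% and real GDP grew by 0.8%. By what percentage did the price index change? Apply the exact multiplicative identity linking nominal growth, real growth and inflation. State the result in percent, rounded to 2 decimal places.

11.21%

(1 + g_nom) = (1 + g_real)(1 + π), so π = 1.1210 / 1.0080 − 1 = 0.11210.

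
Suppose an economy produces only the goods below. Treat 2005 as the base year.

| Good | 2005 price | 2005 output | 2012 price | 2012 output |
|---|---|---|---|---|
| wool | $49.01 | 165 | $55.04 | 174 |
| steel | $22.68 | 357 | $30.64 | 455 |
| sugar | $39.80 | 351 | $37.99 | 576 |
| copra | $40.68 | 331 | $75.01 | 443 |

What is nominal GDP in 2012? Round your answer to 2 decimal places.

Nominal GDP 2012 = Σ (p_2012 × q_2012) = 55.04·174 + 30.64·455 + 37.99·576 + 75.01·443 = 78629.83.

$78629.83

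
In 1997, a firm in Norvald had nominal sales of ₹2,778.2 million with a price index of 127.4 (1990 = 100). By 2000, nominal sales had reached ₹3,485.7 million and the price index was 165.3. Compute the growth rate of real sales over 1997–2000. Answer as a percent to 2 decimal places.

-3.30%

Deflate each year: 1997 → 2778.2/1.274 = 2180.69; 2000 → 3485.7/1.653 = 2108.71.
So real sales changed by 2108.71/2180.69 − 1 = -0.0330, i.e. -3.30%.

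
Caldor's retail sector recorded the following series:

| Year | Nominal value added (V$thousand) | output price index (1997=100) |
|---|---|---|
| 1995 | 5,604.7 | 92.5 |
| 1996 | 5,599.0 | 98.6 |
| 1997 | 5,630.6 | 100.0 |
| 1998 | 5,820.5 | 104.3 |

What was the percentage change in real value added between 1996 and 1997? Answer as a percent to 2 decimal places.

-0.84%

Real value added 1996 = 5599.0/0.986 = 5678.50.
Real value added 1997 = 5630.6/1.000 = 5630.60.
Change = 5630.60/5678.50 − 1 = -0.0084.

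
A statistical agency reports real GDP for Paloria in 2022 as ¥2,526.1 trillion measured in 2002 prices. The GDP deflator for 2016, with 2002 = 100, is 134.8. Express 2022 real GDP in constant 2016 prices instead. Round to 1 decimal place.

¥3,405.2 trillion

Real GDP in 2016 prices = Real GDP in 2002 prices × (P_2016/P_2002) = 2526.1 × 1.348 = 3405.18.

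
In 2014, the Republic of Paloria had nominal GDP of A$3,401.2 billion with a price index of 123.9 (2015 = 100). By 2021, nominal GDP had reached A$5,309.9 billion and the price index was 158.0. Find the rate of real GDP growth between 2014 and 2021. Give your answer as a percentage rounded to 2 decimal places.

22.42%

Deflate each year: 2014 → 3401.2/1.239 = 2745.12; 2021 → 5309.9/1.580 = 3360.70.
So real GDP changed by 3360.70/2745.12 − 1 = 0.2242, i.e. 22.42%.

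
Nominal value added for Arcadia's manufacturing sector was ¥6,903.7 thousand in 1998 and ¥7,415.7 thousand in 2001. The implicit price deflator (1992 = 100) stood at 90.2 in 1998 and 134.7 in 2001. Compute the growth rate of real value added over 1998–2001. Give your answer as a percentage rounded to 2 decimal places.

Deflate each year: 1998 → 6903.7/0.902 = 7653.77; 2001 → 7415.7/1.347 = 5505.35.
So real value added changed by 5505.35/7653.77 − 1 = -0.2807, i.e. -28.07%.

-28.07%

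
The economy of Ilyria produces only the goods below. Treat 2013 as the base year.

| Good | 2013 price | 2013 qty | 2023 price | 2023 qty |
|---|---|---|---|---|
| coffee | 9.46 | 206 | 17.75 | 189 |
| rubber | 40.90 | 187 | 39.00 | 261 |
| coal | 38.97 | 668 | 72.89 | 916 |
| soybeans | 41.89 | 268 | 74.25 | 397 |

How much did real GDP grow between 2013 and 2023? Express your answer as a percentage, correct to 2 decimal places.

Real GDP 2013 = Nominal GDP 2013 = 9.46·206 + 40.90·187 + 38.97·668 + 41.89·268 = 46855.54.
Real GDP 2023 (at 2013 prices) = 9.46·189 + 40.90·261 + 38.97·916 + 41.89·397 = 64789.69.
Real growth = 64789.69/46855.54 − 1 = 0.3828.

38.28%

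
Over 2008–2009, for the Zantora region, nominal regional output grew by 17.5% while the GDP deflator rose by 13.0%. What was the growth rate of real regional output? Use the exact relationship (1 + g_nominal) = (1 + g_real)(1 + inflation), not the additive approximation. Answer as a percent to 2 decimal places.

3.98%

(1 + g_nom) = (1 + g_real)(1 + π), so g_real = 1.1750 / 1.1300 − 1 = 0.03982.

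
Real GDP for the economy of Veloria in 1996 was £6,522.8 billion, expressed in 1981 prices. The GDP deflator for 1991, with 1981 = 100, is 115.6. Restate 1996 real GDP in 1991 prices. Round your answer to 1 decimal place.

£7,540.4 billion

Real GDP in 1991 prices = Real GDP in 1981 prices × (P_1991/P_1981) = 6522.8 × 1.156 = 7540.36.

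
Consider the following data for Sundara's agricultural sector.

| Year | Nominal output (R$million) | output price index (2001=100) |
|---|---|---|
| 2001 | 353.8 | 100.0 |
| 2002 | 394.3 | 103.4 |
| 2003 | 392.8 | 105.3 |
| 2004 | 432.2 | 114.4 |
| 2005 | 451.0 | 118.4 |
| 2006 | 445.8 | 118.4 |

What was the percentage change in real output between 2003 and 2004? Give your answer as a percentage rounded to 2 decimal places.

Real output 2003 = 392.8/1.053 = 373.03.
Real output 2004 = 432.2/1.144 = 377.80.
Change = 377.80/373.03 − 1 = 0.0128.

1.28%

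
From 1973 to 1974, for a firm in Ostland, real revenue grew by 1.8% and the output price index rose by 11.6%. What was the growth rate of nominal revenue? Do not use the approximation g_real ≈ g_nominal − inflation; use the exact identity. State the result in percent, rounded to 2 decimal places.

13.61%

(1 + g_nom) = (1 + g_real)(1 + π) = 1.0180 × 1.1160 = 1.13609.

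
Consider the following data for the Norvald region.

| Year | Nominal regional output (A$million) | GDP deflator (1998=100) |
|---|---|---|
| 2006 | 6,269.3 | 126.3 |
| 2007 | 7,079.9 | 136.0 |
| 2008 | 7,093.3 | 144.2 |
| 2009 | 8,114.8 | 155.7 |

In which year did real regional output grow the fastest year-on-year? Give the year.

2009

2007: real = 7079.9/1.360 = 5205.81; growth vs 2006 (4963.82) = 4.88%.
2008: real = 7093.3/1.442 = 4919.07; growth vs 2007 (5205.81) = -5.51%.
2009: real = 8114.8/1.557 = 5211.82; growth vs 2008 (4919.07) = 5.95%.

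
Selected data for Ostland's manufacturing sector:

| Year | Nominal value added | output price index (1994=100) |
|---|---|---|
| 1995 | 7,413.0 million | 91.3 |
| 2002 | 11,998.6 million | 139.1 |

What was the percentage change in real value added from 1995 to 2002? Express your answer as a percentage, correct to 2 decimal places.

6.24%

Real value added 1995 = 7413.0 / 0.913 = 8119.39.
Real value added 2002 = 11998.6 / 1.391 = 8625.88.
Real growth = 8625.88 / 8119.39 − 1 = 0.0624.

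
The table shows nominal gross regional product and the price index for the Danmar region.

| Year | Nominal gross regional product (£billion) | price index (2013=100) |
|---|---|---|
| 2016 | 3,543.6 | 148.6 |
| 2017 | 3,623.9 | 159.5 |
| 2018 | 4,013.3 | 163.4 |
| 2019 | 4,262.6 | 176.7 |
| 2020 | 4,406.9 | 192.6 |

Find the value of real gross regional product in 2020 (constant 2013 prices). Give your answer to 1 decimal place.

Real gross regional product 2020 = 4406.9 / 1.926 = 2288.11.

£2,288.1 billion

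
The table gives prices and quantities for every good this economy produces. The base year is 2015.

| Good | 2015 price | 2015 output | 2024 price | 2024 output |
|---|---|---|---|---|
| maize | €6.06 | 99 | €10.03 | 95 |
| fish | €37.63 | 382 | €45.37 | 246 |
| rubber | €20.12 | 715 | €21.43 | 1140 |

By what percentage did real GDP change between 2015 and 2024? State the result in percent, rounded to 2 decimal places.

11.61%

Real GDP 2015 = Nominal GDP 2015 = 6.06·99 + 37.63·382 + 20.12·715 = 29360.40.
Real GDP 2024 (at 2015 prices) = 6.06·95 + 37.63·246 + 20.12·1140 = 32769.48.
Real growth = 32769.48/29360.40 − 1 = 0.1161.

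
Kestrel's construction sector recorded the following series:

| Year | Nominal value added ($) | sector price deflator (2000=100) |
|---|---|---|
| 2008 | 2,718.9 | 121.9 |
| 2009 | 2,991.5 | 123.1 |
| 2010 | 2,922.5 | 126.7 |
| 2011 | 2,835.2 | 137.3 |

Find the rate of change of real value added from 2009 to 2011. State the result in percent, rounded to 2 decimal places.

-15.03%

Real value added 2009 = 2991.5/1.231 = 2430.14.
Real value added 2011 = 2835.2/1.373 = 2064.97.
Change = 2064.97/2430.14 − 1 = -0.1503.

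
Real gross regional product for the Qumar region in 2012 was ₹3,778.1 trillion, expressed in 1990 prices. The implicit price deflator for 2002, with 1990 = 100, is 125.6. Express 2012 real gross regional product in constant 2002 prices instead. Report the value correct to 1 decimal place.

₹4,745.3 trillion

Real gross regional product in 2002 prices = Real gross regional product in 1990 prices × (P_2002/P_1990) = 3778.1 × 1.256 = 4745.29.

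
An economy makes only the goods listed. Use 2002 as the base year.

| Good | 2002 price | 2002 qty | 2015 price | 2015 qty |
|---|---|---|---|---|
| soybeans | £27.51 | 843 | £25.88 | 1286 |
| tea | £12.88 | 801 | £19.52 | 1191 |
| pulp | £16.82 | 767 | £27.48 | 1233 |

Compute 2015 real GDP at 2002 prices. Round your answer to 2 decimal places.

Real GDP 2015 = Σ (p_2002 × q_2015) = 27.51·1286 + 12.88·1191 + 16.82·1233 = 71457.00.

£71457.00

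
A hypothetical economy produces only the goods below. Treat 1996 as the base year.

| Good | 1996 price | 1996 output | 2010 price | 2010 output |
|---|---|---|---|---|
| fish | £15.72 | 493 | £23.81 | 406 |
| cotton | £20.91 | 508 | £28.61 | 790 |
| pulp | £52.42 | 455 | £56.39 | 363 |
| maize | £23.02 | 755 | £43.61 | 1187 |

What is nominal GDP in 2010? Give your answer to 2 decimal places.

Nominal GDP 2010 = Σ (p_2010 × q_2010) = 23.81·406 + 28.61·790 + 56.39·363 + 43.61·1187 = 104503.40.

£104503.40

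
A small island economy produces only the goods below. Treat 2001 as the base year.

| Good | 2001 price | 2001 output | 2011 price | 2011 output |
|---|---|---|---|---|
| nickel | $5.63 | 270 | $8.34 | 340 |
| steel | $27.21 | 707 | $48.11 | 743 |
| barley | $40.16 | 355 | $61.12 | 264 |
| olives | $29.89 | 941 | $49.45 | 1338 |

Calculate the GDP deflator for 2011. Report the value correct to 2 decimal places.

166.21

Nominal GDP 2011 = 8.34·340 + 48.11·743 + 61.12·264 + 49.45·1338 = 120881.11.
Real GDP 2011 (at 2001 prices) = 5.63·340 + 27.21·743 + 40.16·264 + 29.89·1338 = 72726.29.
Deflator = Nominal/Real × 100 = 120881.11/72726.29 × 100 = 166.214.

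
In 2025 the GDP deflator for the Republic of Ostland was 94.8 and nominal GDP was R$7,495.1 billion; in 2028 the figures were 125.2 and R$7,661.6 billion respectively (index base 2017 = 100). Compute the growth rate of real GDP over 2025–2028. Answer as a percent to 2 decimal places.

-22.60%

Deflate each year: 2025 → 7495.1/0.948 = 7906.22; 2028 → 7661.6/1.252 = 6119.49.
So real GDP changed by 6119.49/7906.22 − 1 = -0.2260, i.e. -22.60%.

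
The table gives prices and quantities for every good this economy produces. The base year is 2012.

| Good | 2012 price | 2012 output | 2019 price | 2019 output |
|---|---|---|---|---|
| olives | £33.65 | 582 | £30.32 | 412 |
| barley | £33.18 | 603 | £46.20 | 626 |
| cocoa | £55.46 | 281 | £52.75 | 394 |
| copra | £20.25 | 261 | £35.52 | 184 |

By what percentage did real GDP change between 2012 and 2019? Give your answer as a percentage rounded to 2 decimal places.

Real GDP 2012 = Nominal GDP 2012 = 33.65·582 + 33.18·603 + 55.46·281 + 20.25·261 = 60461.35.
Real GDP 2019 (at 2012 prices) = 33.65·412 + 33.18·626 + 55.46·394 + 20.25·184 = 60211.72.
Real growth = 60211.72/60461.35 − 1 = -0.0041.

-0.41%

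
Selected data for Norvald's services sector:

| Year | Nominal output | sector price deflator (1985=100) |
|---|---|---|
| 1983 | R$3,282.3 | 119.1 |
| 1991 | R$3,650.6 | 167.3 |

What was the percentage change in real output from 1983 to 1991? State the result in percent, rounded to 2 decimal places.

-20.82%

Real output 1983 = 3282.3 / 1.191 = 2755.92.
Real output 1991 = 3650.6 / 1.673 = 2182.07.
Real growth = 2182.07 / 2755.92 − 1 = -0.2082.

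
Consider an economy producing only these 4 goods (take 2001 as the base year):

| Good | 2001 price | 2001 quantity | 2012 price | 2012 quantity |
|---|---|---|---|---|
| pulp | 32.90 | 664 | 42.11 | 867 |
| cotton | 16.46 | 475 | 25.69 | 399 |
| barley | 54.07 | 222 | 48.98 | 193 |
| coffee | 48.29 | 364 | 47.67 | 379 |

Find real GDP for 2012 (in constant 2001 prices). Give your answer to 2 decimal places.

Real GDP 2012 = Σ (p_2001 × q_2012) = 32.90·867 + 16.46·399 + 54.07·193 + 48.29·379 = 63829.26.

63829.26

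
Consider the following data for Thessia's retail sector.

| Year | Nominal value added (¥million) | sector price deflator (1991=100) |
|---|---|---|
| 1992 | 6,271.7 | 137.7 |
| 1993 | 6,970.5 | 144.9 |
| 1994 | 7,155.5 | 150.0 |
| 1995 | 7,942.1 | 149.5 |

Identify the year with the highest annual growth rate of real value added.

1993: real = 6970.5/1.449 = 4810.56; growth vs 1992 (4554.61) = 5.62%.
1994: real = 7155.5/1.500 = 4770.33; growth vs 1993 (4810.56) = -0.84%.
1995: real = 7942.1/1.495 = 5312.44; growth vs 1994 (4770.33) = 11.36%.

1995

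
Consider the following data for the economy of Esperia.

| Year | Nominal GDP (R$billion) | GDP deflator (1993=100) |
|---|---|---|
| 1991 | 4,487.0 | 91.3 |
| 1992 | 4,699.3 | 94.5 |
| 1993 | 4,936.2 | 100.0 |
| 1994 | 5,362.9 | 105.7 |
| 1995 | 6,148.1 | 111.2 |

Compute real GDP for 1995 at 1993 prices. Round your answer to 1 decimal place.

Real GDP 1995 = 6148.1 / 1.112 = 5528.87.

R$5,528.9 billion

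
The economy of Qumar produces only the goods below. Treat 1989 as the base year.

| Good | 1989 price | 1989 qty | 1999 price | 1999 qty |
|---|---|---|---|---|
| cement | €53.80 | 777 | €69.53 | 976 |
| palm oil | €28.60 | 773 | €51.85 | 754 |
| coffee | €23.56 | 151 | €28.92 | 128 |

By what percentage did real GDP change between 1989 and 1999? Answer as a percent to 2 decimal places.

14.26%

Real GDP 1989 = Nominal GDP 1989 = 53.80·777 + 28.60·773 + 23.56·151 = 67467.96.
Real GDP 1999 (at 1989 prices) = 53.80·976 + 28.60·754 + 23.56·128 = 77088.88.
Real growth = 77088.88/67467.96 − 1 = 0.1426.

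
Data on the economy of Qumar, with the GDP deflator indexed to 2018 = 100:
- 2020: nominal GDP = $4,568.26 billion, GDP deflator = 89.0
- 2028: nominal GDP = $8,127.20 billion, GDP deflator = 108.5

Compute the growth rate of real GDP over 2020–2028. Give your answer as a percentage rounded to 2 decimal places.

45.93%

Real GDP 2020 = 4568.26 / 0.890 = 5132.88.
Real GDP 2028 = 8127.20 / 1.085 = 7490.51.
Real growth = 7490.51 / 5132.88 − 1 = 0.4593.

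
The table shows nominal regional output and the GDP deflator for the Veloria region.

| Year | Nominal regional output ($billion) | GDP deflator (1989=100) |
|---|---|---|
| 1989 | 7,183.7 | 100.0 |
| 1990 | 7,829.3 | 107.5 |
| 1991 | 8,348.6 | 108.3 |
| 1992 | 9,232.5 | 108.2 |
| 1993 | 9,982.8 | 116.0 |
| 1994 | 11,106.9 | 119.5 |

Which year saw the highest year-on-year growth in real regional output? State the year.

1990: real = 7829.3/1.075 = 7283.07; growth vs 1989 (7183.70) = 1.38%.
1991: real = 8348.6/1.083 = 7708.77; growth vs 1990 (7283.07) = 5.85%.
1992: real = 9232.5/1.082 = 8532.81; growth vs 1991 (7708.77) = 10.69%.
1993: real = 9982.8/1.160 = 8605.86; growth vs 1992 (8532.81) = 0.86%.
1994: real = 11106.9/1.195 = 9294.48; growth vs 1993 (8605.86) = 8.00%.

1992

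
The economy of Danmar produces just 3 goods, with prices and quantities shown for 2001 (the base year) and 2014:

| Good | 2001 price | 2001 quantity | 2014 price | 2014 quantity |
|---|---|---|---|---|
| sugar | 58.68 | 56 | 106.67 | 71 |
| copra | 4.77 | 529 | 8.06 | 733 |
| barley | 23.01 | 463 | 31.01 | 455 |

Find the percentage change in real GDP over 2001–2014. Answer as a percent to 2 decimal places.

Real GDP 2001 = Nominal GDP 2001 = 58.68·56 + 4.77·529 + 23.01·463 = 16463.04.
Real GDP 2014 (at 2001 prices) = 58.68·71 + 4.77·733 + 23.01·455 = 18132.24.
Real growth = 18132.24/16463.04 − 1 = 0.1014.

10.14%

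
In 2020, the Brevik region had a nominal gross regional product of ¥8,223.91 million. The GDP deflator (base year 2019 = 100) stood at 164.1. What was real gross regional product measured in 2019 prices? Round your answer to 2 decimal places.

Real gross regional product = Nominal / (GDP deflator/100) = 8223.91 / 1.641 = 5011.52.

¥5,011.52 million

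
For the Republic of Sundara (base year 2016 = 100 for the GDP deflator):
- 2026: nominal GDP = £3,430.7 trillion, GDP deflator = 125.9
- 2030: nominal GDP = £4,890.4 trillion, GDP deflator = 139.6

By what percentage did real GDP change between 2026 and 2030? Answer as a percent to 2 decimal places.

28.56%

Deflate each year: 2026 → 3430.7/1.259 = 2724.94; 2030 → 4890.4/1.396 = 3503.15.
So real GDP changed by 3503.15/2724.94 − 1 = 0.2856, i.e. 28.56%.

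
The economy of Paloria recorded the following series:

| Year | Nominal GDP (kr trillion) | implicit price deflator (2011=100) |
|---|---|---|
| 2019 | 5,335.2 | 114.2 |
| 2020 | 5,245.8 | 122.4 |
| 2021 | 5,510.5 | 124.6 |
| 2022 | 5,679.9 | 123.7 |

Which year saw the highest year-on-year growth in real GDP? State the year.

2020: real = 5245.8/1.224 = 4285.78; growth vs 2019 (4671.80) = -8.26%.
2021: real = 5510.5/1.246 = 4422.55; growth vs 2020 (4285.78) = 3.19%.
2022: real = 5679.9/1.237 = 4591.67; growth vs 2021 (4422.55) = 3.82%.

2022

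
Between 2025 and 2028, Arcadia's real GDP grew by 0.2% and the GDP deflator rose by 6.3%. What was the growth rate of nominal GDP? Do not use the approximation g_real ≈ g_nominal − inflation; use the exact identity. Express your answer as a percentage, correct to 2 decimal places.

6.51%

(1 + g_nom) = (1 + g_real)(1 + π) = 1.0020 × 1.0630 = 1.06513.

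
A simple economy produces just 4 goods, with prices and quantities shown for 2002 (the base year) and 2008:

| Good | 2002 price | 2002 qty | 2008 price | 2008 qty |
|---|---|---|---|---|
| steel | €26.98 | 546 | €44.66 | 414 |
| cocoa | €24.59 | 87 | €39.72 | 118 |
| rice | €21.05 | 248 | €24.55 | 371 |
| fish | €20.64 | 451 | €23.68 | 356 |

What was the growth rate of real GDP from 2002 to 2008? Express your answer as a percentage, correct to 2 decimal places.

Real GDP 2002 = Nominal GDP 2002 = 26.98·546 + 24.59·87 + 21.05·248 + 20.64·451 = 31399.45.
Real GDP 2008 (at 2002 prices) = 26.98·414 + 24.59·118 + 21.05·371 + 20.64·356 = 29228.73.
Real growth = 29228.73/31399.45 − 1 = -0.0691.

-6.91%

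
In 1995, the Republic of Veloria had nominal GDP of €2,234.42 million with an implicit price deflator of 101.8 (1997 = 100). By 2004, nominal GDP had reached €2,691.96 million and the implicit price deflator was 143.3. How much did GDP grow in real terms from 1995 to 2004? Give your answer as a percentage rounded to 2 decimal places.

Deflate each year: 1995 → 2234.42/1.018 = 2194.91; 2004 → 2691.96/1.433 = 1878.55.
So real GDP changed by 1878.55/2194.91 − 1 = -0.1441, i.e. -14.41%.

-14.41%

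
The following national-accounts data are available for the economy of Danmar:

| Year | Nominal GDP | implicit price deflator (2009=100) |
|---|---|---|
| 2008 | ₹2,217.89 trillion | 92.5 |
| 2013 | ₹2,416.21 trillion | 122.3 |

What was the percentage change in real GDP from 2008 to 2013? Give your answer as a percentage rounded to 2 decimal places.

-17.60%

Deflate each year: 2008 → 2217.89/0.925 = 2397.72; 2013 → 2416.21/1.223 = 1975.64.
So real GDP changed by 1975.64/2397.72 − 1 = -0.1760, i.e. -17.60%.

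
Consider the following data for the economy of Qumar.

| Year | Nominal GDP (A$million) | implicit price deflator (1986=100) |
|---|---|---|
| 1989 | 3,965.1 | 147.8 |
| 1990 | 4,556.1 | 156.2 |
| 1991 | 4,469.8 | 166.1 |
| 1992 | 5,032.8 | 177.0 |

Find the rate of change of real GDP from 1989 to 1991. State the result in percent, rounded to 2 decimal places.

Real GDP 1989 = 3965.1/1.478 = 2682.75.
Real GDP 1991 = 4469.8/1.661 = 2691.03.
Change = 2691.03/2682.75 − 1 = 0.0031.

0.31%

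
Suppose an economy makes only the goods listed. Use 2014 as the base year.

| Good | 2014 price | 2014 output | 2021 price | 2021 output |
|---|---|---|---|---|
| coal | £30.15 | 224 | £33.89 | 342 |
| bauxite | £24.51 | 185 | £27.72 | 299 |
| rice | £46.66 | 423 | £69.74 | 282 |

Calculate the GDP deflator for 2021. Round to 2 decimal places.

128.40

Nominal GDP 2021 = 33.89·342 + 27.72·299 + 69.74·282 = 39545.34.
Real GDP 2021 (at 2014 prices) = 30.15·342 + 24.51·299 + 46.66·282 = 30797.91.
Deflator = Nominal/Real × 100 = 39545.34/30797.91 × 100 = 128.403.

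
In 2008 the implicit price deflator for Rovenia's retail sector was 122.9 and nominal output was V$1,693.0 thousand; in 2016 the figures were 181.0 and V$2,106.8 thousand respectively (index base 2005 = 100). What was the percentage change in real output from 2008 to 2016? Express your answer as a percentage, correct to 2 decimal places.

-15.50%

Real output 2008 = 1693.0 / 1.229 = 1377.54.
Real output 2016 = 2106.8 / 1.810 = 1163.98.
Real growth = 1163.98 / 1377.54 − 1 = -0.1550.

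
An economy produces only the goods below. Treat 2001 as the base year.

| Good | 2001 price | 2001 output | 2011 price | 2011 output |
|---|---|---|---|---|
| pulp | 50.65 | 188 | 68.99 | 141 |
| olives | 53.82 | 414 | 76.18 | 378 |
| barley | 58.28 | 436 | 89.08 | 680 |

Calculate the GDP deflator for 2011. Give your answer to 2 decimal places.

147.65

Nominal GDP 2011 = 68.99·141 + 76.18·378 + 89.08·680 = 99098.03.
Real GDP 2011 (at 2001 prices) = 50.65·141 + 53.82·378 + 58.28·680 = 67116.01.
Deflator = Nominal/Real × 100 = 99098.03/67116.01 × 100 = 147.652.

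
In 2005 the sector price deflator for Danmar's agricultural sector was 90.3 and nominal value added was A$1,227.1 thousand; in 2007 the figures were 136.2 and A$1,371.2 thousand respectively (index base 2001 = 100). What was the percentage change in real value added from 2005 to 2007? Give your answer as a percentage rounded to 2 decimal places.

-25.91%

Real value added 2005 = 1227.1 / 0.903 = 1358.91.
Real value added 2007 = 1371.2 / 1.362 = 1006.75.
Real growth = 1006.75 / 1358.91 − 1 = -0.2591.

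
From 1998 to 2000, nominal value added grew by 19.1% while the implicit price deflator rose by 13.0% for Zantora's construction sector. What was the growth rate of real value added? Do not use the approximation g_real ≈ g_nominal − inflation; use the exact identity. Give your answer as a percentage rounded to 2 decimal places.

(1 + g_nom) = (1 + g_real)(1 + π), so g_real = 1.1910 / 1.1300 − 1 = 0.05398.

5.40%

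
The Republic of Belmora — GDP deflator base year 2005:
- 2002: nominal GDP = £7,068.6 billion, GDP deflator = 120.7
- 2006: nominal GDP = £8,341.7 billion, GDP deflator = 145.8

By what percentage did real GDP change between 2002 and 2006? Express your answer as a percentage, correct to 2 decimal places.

-2.31%

Deflate each year: 2002 → 7068.6/1.207 = 5856.34; 2006 → 8341.7/1.458 = 5721.33.
So real GDP changed by 5721.33/5856.34 − 1 = -0.0231, i.e. -2.31%.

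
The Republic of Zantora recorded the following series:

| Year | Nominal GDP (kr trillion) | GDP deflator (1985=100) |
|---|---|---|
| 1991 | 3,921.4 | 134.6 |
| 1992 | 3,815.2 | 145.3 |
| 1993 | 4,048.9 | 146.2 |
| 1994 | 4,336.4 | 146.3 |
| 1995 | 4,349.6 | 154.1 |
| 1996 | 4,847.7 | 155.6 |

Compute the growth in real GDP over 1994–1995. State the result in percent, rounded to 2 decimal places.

-4.77%

Real GDP 1994 = 4336.4/1.463 = 2964.05.
Real GDP 1995 = 4349.6/1.541 = 2822.58.
Change = 2822.58/2964.05 − 1 = -0.0477.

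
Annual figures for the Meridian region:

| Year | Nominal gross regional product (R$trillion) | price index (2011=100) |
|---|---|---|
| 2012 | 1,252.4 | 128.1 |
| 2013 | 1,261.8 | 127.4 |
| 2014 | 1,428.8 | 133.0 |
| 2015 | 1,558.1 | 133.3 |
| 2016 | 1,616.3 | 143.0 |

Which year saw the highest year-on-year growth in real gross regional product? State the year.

2013: real = 1261.8/1.274 = 990.42; growth vs 2012 (977.67) = 1.30%.
2014: real = 1428.8/1.330 = 1074.29; growth vs 2013 (990.42) = 8.47%.
2015: real = 1558.1/1.333 = 1168.87; growth vs 2014 (1074.29) = 8.80%.
2016: real = 1616.3/1.430 = 1130.28; growth vs 2015 (1168.87) = -3.30%.

2015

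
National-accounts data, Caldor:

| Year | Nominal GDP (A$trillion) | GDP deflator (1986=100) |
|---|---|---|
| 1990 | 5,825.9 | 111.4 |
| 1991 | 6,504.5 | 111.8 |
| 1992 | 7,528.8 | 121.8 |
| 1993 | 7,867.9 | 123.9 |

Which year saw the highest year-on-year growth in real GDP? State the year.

1991: real = 6504.5/1.118 = 5817.98; growth vs 1990 (5229.71) = 11.25%.
1992: real = 7528.8/1.218 = 6181.28; growth vs 1991 (5817.98) = 6.24%.
1993: real = 7867.9/1.239 = 6350.20; growth vs 1992 (6181.28) = 2.73%.

1991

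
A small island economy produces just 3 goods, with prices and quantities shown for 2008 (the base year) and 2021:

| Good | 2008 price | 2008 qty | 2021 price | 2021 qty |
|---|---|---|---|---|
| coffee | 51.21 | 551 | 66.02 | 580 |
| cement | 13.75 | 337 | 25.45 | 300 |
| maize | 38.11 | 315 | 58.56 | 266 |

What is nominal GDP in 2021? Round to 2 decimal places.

61503.56

Nominal GDP 2021 = Σ (p_2021 × q_2021) = 66.02·580 + 25.45·300 + 58.56·266 = 61503.56.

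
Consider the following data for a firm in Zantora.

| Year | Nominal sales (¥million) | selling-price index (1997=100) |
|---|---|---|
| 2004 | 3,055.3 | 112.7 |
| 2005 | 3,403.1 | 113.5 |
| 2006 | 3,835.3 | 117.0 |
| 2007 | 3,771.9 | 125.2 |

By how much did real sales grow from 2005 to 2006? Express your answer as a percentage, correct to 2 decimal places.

9.33%

Real sales 2005 = 3403.1/1.135 = 2998.33.
Real sales 2006 = 3835.3/1.170 = 3278.03.
Change = 3278.03/2998.33 − 1 = 0.0933.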